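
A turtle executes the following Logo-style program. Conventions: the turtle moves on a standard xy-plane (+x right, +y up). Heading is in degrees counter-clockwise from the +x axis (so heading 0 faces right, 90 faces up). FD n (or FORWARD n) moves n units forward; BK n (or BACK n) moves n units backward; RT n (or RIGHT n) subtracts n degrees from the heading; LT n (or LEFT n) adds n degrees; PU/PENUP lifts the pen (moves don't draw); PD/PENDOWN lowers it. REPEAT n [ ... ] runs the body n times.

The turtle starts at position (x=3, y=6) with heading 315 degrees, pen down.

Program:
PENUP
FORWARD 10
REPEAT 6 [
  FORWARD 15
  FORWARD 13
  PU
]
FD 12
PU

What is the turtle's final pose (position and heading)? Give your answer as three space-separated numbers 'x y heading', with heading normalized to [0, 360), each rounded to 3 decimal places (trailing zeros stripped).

Executing turtle program step by step:
Start: pos=(3,6), heading=315, pen down
PU: pen up
FD 10: (3,6) -> (10.071,-1.071) [heading=315, move]
REPEAT 6 [
  -- iteration 1/6 --
  FD 15: (10.071,-1.071) -> (20.678,-11.678) [heading=315, move]
  FD 13: (20.678,-11.678) -> (29.87,-20.87) [heading=315, move]
  PU: pen up
  -- iteration 2/6 --
  FD 15: (29.87,-20.87) -> (40.477,-31.477) [heading=315, move]
  FD 13: (40.477,-31.477) -> (49.669,-40.669) [heading=315, move]
  PU: pen up
  -- iteration 3/6 --
  FD 15: (49.669,-40.669) -> (60.276,-51.276) [heading=315, move]
  FD 13: (60.276,-51.276) -> (69.468,-60.468) [heading=315, move]
  PU: pen up
  -- iteration 4/6 --
  FD 15: (69.468,-60.468) -> (80.075,-71.075) [heading=315, move]
  FD 13: (80.075,-71.075) -> (89.267,-80.267) [heading=315, move]
  PU: pen up
  -- iteration 5/6 --
  FD 15: (89.267,-80.267) -> (99.874,-90.874) [heading=315, move]
  FD 13: (99.874,-90.874) -> (109.066,-100.066) [heading=315, move]
  PU: pen up
  -- iteration 6/6 --
  FD 15: (109.066,-100.066) -> (119.673,-110.673) [heading=315, move]
  FD 13: (119.673,-110.673) -> (128.865,-119.865) [heading=315, move]
  PU: pen up
]
FD 12: (128.865,-119.865) -> (137.35,-128.35) [heading=315, move]
PU: pen up
Final: pos=(137.35,-128.35), heading=315, 0 segment(s) drawn

Answer: 137.35 -128.35 315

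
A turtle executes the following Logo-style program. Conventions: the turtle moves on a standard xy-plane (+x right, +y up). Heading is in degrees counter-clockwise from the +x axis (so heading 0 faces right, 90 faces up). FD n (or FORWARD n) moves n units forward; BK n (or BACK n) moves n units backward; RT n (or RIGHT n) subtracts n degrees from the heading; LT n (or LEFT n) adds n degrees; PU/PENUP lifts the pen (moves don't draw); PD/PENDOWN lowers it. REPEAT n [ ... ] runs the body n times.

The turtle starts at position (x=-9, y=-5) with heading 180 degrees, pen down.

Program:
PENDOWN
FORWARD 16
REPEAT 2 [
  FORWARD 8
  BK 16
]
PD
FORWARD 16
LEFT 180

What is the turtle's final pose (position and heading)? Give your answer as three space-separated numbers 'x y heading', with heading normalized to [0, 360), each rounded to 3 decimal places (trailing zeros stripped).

Answer: -25 -5 0

Derivation:
Executing turtle program step by step:
Start: pos=(-9,-5), heading=180, pen down
PD: pen down
FD 16: (-9,-5) -> (-25,-5) [heading=180, draw]
REPEAT 2 [
  -- iteration 1/2 --
  FD 8: (-25,-5) -> (-33,-5) [heading=180, draw]
  BK 16: (-33,-5) -> (-17,-5) [heading=180, draw]
  -- iteration 2/2 --
  FD 8: (-17,-5) -> (-25,-5) [heading=180, draw]
  BK 16: (-25,-5) -> (-9,-5) [heading=180, draw]
]
PD: pen down
FD 16: (-9,-5) -> (-25,-5) [heading=180, draw]
LT 180: heading 180 -> 0
Final: pos=(-25,-5), heading=0, 6 segment(s) drawn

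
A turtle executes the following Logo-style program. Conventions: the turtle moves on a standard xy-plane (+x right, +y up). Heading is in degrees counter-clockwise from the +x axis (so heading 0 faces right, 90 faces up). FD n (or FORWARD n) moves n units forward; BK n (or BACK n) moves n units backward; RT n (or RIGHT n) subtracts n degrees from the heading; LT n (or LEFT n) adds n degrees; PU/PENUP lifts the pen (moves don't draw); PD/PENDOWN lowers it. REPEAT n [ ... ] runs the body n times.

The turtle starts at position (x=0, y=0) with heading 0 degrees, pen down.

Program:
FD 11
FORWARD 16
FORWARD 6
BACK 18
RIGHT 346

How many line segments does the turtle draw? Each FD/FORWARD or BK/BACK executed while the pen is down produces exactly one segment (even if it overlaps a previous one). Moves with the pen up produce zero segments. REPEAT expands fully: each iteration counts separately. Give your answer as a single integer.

Executing turtle program step by step:
Start: pos=(0,0), heading=0, pen down
FD 11: (0,0) -> (11,0) [heading=0, draw]
FD 16: (11,0) -> (27,0) [heading=0, draw]
FD 6: (27,0) -> (33,0) [heading=0, draw]
BK 18: (33,0) -> (15,0) [heading=0, draw]
RT 346: heading 0 -> 14
Final: pos=(15,0), heading=14, 4 segment(s) drawn
Segments drawn: 4

Answer: 4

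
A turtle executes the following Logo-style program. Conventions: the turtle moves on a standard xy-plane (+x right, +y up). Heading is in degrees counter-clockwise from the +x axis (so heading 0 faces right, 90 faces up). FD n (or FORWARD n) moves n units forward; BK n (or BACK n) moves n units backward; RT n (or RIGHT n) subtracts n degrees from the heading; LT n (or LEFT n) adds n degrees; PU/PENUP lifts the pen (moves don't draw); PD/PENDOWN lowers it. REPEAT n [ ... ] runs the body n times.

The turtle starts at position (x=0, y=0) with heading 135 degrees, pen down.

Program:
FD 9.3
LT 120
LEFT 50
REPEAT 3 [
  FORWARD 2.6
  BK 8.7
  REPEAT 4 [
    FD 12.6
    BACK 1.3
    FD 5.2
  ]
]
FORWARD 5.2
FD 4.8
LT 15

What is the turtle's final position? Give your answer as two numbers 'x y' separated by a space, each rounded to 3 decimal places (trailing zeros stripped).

Executing turtle program step by step:
Start: pos=(0,0), heading=135, pen down
FD 9.3: (0,0) -> (-6.576,6.576) [heading=135, draw]
LT 120: heading 135 -> 255
LT 50: heading 255 -> 305
REPEAT 3 [
  -- iteration 1/3 --
  FD 2.6: (-6.576,6.576) -> (-5.085,4.446) [heading=305, draw]
  BK 8.7: (-5.085,4.446) -> (-10.075,11.573) [heading=305, draw]
  REPEAT 4 [
    -- iteration 1/4 --
    FD 12.6: (-10.075,11.573) -> (-2.848,1.252) [heading=305, draw]
    BK 1.3: (-2.848,1.252) -> (-3.593,2.317) [heading=305, draw]
    FD 5.2: (-3.593,2.317) -> (-0.611,-1.943) [heading=305, draw]
    -- iteration 2/4 --
    FD 12.6: (-0.611,-1.943) -> (6.616,-12.264) [heading=305, draw]
    BK 1.3: (6.616,-12.264) -> (5.871,-11.2) [heading=305, draw]
    FD 5.2: (5.871,-11.2) -> (8.853,-15.459) [heading=305, draw]
    -- iteration 3/4 --
    FD 12.6: (8.853,-15.459) -> (16.08,-25.78) [heading=305, draw]
    BK 1.3: (16.08,-25.78) -> (15.335,-24.716) [heading=305, draw]
    FD 5.2: (15.335,-24.716) -> (18.317,-28.975) [heading=305, draw]
    -- iteration 4/4 --
    FD 12.6: (18.317,-28.975) -> (25.544,-39.296) [heading=305, draw]
    BK 1.3: (25.544,-39.296) -> (24.799,-38.232) [heading=305, draw]
    FD 5.2: (24.799,-38.232) -> (27.781,-42.491) [heading=305, draw]
  ]
  -- iteration 2/3 --
  FD 2.6: (27.781,-42.491) -> (29.272,-44.621) [heading=305, draw]
  BK 8.7: (29.272,-44.621) -> (24.282,-37.494) [heading=305, draw]
  REPEAT 4 [
    -- iteration 1/4 --
    FD 12.6: (24.282,-37.494) -> (31.509,-47.816) [heading=305, draw]
    BK 1.3: (31.509,-47.816) -> (30.764,-46.751) [heading=305, draw]
    FD 5.2: (30.764,-46.751) -> (33.746,-51.01) [heading=305, draw]
    -- iteration 2/4 --
    FD 12.6: (33.746,-51.01) -> (40.973,-61.332) [heading=305, draw]
    BK 1.3: (40.973,-61.332) -> (40.228,-60.267) [heading=305, draw]
    FD 5.2: (40.228,-60.267) -> (43.21,-64.526) [heading=305, draw]
    -- iteration 3/4 --
    FD 12.6: (43.21,-64.526) -> (50.437,-74.848) [heading=305, draw]
    BK 1.3: (50.437,-74.848) -> (49.692,-73.783) [heading=305, draw]
    FD 5.2: (49.692,-73.783) -> (52.674,-78.042) [heading=305, draw]
    -- iteration 4/4 --
    FD 12.6: (52.674,-78.042) -> (59.901,-88.364) [heading=305, draw]
    BK 1.3: (59.901,-88.364) -> (59.156,-87.299) [heading=305, draw]
    FD 5.2: (59.156,-87.299) -> (62.138,-91.558) [heading=305, draw]
  ]
  -- iteration 3/3 --
  FD 2.6: (62.138,-91.558) -> (63.63,-93.688) [heading=305, draw]
  BK 8.7: (63.63,-93.688) -> (58.64,-86.561) [heading=305, draw]
  REPEAT 4 [
    -- iteration 1/4 --
    FD 12.6: (58.64,-86.561) -> (65.867,-96.883) [heading=305, draw]
    BK 1.3: (65.867,-96.883) -> (65.121,-95.818) [heading=305, draw]
    FD 5.2: (65.121,-95.818) -> (68.104,-100.078) [heading=305, draw]
    -- iteration 2/4 --
    FD 12.6: (68.104,-100.078) -> (75.331,-110.399) [heading=305, draw]
    BK 1.3: (75.331,-110.399) -> (74.585,-109.334) [heading=305, draw]
    FD 5.2: (74.585,-109.334) -> (77.568,-113.594) [heading=305, draw]
    -- iteration 3/4 --
    FD 12.6: (77.568,-113.594) -> (84.795,-123.915) [heading=305, draw]
    BK 1.3: (84.795,-123.915) -> (84.049,-122.85) [heading=305, draw]
    FD 5.2: (84.049,-122.85) -> (87.032,-127.11) [heading=305, draw]
    -- iteration 4/4 --
    FD 12.6: (87.032,-127.11) -> (94.259,-137.431) [heading=305, draw]
    BK 1.3: (94.259,-137.431) -> (93.513,-136.366) [heading=305, draw]
    FD 5.2: (93.513,-136.366) -> (96.496,-140.626) [heading=305, draw]
  ]
]
FD 5.2: (96.496,-140.626) -> (99.478,-144.885) [heading=305, draw]
FD 4.8: (99.478,-144.885) -> (102.231,-148.817) [heading=305, draw]
LT 15: heading 305 -> 320
Final: pos=(102.231,-148.817), heading=320, 45 segment(s) drawn

Answer: 102.231 -148.817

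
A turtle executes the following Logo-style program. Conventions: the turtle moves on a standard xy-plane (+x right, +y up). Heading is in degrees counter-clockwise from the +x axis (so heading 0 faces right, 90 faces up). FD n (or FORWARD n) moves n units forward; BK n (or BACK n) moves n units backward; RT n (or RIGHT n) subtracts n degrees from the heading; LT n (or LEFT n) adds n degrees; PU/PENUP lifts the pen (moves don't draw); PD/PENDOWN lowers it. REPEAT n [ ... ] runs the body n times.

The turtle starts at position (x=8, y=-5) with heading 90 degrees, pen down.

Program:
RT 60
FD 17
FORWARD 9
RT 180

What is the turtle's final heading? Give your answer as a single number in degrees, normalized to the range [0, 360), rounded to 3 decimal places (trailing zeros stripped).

Answer: 210

Derivation:
Executing turtle program step by step:
Start: pos=(8,-5), heading=90, pen down
RT 60: heading 90 -> 30
FD 17: (8,-5) -> (22.722,3.5) [heading=30, draw]
FD 9: (22.722,3.5) -> (30.517,8) [heading=30, draw]
RT 180: heading 30 -> 210
Final: pos=(30.517,8), heading=210, 2 segment(s) drawn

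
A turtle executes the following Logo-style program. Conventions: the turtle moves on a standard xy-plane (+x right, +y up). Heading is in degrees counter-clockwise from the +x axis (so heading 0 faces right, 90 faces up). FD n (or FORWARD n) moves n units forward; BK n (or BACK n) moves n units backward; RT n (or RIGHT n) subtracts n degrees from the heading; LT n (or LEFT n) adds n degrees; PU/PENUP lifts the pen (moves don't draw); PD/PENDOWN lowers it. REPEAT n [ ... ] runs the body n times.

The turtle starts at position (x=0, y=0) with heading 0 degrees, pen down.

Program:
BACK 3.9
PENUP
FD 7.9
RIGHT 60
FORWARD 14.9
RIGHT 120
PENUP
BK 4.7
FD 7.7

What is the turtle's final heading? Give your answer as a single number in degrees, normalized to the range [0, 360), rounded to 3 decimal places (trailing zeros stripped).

Executing turtle program step by step:
Start: pos=(0,0), heading=0, pen down
BK 3.9: (0,0) -> (-3.9,0) [heading=0, draw]
PU: pen up
FD 7.9: (-3.9,0) -> (4,0) [heading=0, move]
RT 60: heading 0 -> 300
FD 14.9: (4,0) -> (11.45,-12.904) [heading=300, move]
RT 120: heading 300 -> 180
PU: pen up
BK 4.7: (11.45,-12.904) -> (16.15,-12.904) [heading=180, move]
FD 7.7: (16.15,-12.904) -> (8.45,-12.904) [heading=180, move]
Final: pos=(8.45,-12.904), heading=180, 1 segment(s) drawn

Answer: 180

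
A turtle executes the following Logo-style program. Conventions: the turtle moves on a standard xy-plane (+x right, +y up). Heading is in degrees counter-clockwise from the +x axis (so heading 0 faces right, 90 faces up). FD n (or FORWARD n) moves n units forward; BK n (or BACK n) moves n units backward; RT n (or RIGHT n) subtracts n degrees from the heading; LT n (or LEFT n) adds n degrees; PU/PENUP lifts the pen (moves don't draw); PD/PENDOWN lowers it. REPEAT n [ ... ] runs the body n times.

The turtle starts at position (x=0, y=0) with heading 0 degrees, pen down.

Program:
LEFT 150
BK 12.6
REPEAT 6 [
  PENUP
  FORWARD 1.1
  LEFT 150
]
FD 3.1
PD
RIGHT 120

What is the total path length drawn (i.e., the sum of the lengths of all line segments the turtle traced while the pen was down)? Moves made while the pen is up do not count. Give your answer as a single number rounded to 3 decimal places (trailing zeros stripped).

Answer: 12.6

Derivation:
Executing turtle program step by step:
Start: pos=(0,0), heading=0, pen down
LT 150: heading 0 -> 150
BK 12.6: (0,0) -> (10.912,-6.3) [heading=150, draw]
REPEAT 6 [
  -- iteration 1/6 --
  PU: pen up
  FD 1.1: (10.912,-6.3) -> (9.959,-5.75) [heading=150, move]
  LT 150: heading 150 -> 300
  -- iteration 2/6 --
  PU: pen up
  FD 1.1: (9.959,-5.75) -> (10.509,-6.703) [heading=300, move]
  LT 150: heading 300 -> 90
  -- iteration 3/6 --
  PU: pen up
  FD 1.1: (10.509,-6.703) -> (10.509,-5.603) [heading=90, move]
  LT 150: heading 90 -> 240
  -- iteration 4/6 --
  PU: pen up
  FD 1.1: (10.509,-5.603) -> (9.959,-6.555) [heading=240, move]
  LT 150: heading 240 -> 30
  -- iteration 5/6 --
  PU: pen up
  FD 1.1: (9.959,-6.555) -> (10.912,-6.005) [heading=30, move]
  LT 150: heading 30 -> 180
  -- iteration 6/6 --
  PU: pen up
  FD 1.1: (10.912,-6.005) -> (9.812,-6.005) [heading=180, move]
  LT 150: heading 180 -> 330
]
FD 3.1: (9.812,-6.005) -> (12.497,-7.555) [heading=330, move]
PD: pen down
RT 120: heading 330 -> 210
Final: pos=(12.497,-7.555), heading=210, 1 segment(s) drawn

Segment lengths:
  seg 1: (0,0) -> (10.912,-6.3), length = 12.6
Total = 12.6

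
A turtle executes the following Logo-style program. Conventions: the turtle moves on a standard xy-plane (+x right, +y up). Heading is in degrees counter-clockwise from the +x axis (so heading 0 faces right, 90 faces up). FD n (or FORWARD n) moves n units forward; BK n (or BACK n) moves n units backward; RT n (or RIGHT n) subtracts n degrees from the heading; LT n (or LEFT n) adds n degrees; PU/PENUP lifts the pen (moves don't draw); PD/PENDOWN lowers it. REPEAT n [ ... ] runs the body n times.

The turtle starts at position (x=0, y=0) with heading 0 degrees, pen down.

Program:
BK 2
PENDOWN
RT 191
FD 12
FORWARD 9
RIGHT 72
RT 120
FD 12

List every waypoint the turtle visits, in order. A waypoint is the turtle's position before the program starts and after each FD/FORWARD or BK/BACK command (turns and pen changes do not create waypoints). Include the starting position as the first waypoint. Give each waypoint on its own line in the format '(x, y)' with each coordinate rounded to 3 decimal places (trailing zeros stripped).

Executing turtle program step by step:
Start: pos=(0,0), heading=0, pen down
BK 2: (0,0) -> (-2,0) [heading=0, draw]
PD: pen down
RT 191: heading 0 -> 169
FD 12: (-2,0) -> (-13.78,2.29) [heading=169, draw]
FD 9: (-13.78,2.29) -> (-22.614,4.007) [heading=169, draw]
RT 72: heading 169 -> 97
RT 120: heading 97 -> 337
FD 12: (-22.614,4.007) -> (-11.568,-0.682) [heading=337, draw]
Final: pos=(-11.568,-0.682), heading=337, 4 segment(s) drawn
Waypoints (5 total):
(0, 0)
(-2, 0)
(-13.78, 2.29)
(-22.614, 4.007)
(-11.568, -0.682)

Answer: (0, 0)
(-2, 0)
(-13.78, 2.29)
(-22.614, 4.007)
(-11.568, -0.682)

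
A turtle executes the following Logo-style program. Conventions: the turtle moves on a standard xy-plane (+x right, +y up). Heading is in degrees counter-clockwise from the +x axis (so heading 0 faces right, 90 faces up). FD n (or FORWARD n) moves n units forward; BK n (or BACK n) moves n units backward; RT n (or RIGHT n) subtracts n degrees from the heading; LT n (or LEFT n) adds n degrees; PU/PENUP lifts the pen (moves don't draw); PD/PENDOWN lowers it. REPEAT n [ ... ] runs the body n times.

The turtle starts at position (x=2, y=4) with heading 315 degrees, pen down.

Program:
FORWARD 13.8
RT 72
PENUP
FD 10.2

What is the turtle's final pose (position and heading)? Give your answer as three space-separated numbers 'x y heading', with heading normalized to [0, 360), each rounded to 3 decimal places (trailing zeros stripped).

Executing turtle program step by step:
Start: pos=(2,4), heading=315, pen down
FD 13.8: (2,4) -> (11.758,-5.758) [heading=315, draw]
RT 72: heading 315 -> 243
PU: pen up
FD 10.2: (11.758,-5.758) -> (7.127,-14.846) [heading=243, move]
Final: pos=(7.127,-14.846), heading=243, 1 segment(s) drawn

Answer: 7.127 -14.846 243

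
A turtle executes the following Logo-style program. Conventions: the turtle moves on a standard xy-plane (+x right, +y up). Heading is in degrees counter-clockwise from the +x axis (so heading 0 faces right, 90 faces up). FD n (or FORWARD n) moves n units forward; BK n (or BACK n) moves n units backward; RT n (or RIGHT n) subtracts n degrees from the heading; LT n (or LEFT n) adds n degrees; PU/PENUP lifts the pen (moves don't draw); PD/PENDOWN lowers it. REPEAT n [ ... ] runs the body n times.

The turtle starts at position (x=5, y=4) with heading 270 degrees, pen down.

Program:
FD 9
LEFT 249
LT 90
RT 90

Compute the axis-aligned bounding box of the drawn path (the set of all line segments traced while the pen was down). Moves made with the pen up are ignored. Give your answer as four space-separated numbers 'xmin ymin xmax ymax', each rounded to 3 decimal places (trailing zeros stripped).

Answer: 5 -5 5 4

Derivation:
Executing turtle program step by step:
Start: pos=(5,4), heading=270, pen down
FD 9: (5,4) -> (5,-5) [heading=270, draw]
LT 249: heading 270 -> 159
LT 90: heading 159 -> 249
RT 90: heading 249 -> 159
Final: pos=(5,-5), heading=159, 1 segment(s) drawn

Segment endpoints: x in {5, 5}, y in {-5, 4}
xmin=5, ymin=-5, xmax=5, ymax=4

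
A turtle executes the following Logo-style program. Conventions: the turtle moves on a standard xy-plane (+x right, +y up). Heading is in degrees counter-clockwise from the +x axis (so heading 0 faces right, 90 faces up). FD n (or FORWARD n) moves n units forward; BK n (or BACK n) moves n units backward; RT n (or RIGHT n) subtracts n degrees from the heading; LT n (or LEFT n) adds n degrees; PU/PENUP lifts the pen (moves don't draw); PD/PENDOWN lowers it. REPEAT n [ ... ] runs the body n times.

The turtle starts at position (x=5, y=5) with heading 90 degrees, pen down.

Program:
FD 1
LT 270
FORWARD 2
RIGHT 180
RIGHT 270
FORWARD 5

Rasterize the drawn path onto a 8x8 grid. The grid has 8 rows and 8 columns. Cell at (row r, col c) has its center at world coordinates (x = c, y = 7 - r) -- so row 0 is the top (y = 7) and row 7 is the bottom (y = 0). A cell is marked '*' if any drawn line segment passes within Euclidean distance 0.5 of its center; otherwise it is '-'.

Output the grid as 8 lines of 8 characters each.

Segment 0: (5,5) -> (5,6)
Segment 1: (5,6) -> (7,6)
Segment 2: (7,6) -> (7,1)

Answer: --------
-----***
-----*-*
-------*
-------*
-------*
-------*
--------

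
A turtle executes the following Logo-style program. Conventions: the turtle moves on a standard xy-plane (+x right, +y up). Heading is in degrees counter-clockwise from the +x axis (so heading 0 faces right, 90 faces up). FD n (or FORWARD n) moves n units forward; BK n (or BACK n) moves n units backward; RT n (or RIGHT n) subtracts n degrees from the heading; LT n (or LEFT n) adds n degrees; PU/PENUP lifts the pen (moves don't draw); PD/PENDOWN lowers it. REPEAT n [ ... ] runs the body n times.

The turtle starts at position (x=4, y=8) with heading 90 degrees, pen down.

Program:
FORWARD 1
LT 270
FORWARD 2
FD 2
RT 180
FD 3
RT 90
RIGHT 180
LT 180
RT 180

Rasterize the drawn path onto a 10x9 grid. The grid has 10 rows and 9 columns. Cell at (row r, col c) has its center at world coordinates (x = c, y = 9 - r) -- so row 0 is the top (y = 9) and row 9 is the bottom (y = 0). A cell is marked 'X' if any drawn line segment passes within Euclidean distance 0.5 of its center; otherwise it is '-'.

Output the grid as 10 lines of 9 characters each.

Segment 0: (4,8) -> (4,9)
Segment 1: (4,9) -> (6,9)
Segment 2: (6,9) -> (8,9)
Segment 3: (8,9) -> (5,9)

Answer: ----XXXXX
----X----
---------
---------
---------
---------
---------
---------
---------
---------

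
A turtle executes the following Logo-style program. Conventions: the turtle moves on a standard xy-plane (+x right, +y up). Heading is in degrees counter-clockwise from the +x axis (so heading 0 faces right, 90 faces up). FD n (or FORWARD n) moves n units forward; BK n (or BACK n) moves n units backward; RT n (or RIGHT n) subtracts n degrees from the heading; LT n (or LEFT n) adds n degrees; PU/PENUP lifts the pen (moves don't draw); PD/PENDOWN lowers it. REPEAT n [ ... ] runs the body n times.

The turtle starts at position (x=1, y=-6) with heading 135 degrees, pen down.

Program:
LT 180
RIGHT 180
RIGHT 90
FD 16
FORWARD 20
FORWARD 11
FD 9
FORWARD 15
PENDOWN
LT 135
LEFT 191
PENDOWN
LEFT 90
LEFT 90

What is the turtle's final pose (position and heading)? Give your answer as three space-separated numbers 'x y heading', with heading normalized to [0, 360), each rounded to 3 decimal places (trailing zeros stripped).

Answer: 51.205 44.205 191

Derivation:
Executing turtle program step by step:
Start: pos=(1,-6), heading=135, pen down
LT 180: heading 135 -> 315
RT 180: heading 315 -> 135
RT 90: heading 135 -> 45
FD 16: (1,-6) -> (12.314,5.314) [heading=45, draw]
FD 20: (12.314,5.314) -> (26.456,19.456) [heading=45, draw]
FD 11: (26.456,19.456) -> (34.234,27.234) [heading=45, draw]
FD 9: (34.234,27.234) -> (40.598,33.598) [heading=45, draw]
FD 15: (40.598,33.598) -> (51.205,44.205) [heading=45, draw]
PD: pen down
LT 135: heading 45 -> 180
LT 191: heading 180 -> 11
PD: pen down
LT 90: heading 11 -> 101
LT 90: heading 101 -> 191
Final: pos=(51.205,44.205), heading=191, 5 segment(s) drawn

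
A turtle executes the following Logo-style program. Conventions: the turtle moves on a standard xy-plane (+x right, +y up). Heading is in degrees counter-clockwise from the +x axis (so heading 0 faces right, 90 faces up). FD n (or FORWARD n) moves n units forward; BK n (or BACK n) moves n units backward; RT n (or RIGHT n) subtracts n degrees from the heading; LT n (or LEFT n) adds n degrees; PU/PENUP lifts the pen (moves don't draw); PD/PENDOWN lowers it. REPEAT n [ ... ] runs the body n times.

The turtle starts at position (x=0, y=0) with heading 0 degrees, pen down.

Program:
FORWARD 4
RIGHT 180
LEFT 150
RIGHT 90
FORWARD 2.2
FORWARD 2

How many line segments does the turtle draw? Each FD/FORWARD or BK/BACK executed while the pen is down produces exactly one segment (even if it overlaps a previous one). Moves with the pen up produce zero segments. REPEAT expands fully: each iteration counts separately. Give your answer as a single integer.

Executing turtle program step by step:
Start: pos=(0,0), heading=0, pen down
FD 4: (0,0) -> (4,0) [heading=0, draw]
RT 180: heading 0 -> 180
LT 150: heading 180 -> 330
RT 90: heading 330 -> 240
FD 2.2: (4,0) -> (2.9,-1.905) [heading=240, draw]
FD 2: (2.9,-1.905) -> (1.9,-3.637) [heading=240, draw]
Final: pos=(1.9,-3.637), heading=240, 3 segment(s) drawn
Segments drawn: 3

Answer: 3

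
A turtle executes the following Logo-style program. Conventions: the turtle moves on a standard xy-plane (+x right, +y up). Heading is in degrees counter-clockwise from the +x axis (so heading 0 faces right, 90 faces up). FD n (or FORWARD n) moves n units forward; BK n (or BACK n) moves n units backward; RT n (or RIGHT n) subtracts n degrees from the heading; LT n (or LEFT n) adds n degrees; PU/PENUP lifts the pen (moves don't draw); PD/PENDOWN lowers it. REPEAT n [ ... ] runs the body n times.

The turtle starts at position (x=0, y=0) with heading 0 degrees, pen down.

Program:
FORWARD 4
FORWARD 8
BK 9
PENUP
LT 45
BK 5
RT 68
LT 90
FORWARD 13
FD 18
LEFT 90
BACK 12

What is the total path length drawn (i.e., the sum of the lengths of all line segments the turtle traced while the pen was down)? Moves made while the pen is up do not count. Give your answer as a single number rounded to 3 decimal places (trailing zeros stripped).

Answer: 21

Derivation:
Executing turtle program step by step:
Start: pos=(0,0), heading=0, pen down
FD 4: (0,0) -> (4,0) [heading=0, draw]
FD 8: (4,0) -> (12,0) [heading=0, draw]
BK 9: (12,0) -> (3,0) [heading=0, draw]
PU: pen up
LT 45: heading 0 -> 45
BK 5: (3,0) -> (-0.536,-3.536) [heading=45, move]
RT 68: heading 45 -> 337
LT 90: heading 337 -> 67
FD 13: (-0.536,-3.536) -> (4.544,8.431) [heading=67, move]
FD 18: (4.544,8.431) -> (11.577,25) [heading=67, move]
LT 90: heading 67 -> 157
BK 12: (11.577,25) -> (22.623,20.311) [heading=157, move]
Final: pos=(22.623,20.311), heading=157, 3 segment(s) drawn

Segment lengths:
  seg 1: (0,0) -> (4,0), length = 4
  seg 2: (4,0) -> (12,0), length = 8
  seg 3: (12,0) -> (3,0), length = 9
Total = 21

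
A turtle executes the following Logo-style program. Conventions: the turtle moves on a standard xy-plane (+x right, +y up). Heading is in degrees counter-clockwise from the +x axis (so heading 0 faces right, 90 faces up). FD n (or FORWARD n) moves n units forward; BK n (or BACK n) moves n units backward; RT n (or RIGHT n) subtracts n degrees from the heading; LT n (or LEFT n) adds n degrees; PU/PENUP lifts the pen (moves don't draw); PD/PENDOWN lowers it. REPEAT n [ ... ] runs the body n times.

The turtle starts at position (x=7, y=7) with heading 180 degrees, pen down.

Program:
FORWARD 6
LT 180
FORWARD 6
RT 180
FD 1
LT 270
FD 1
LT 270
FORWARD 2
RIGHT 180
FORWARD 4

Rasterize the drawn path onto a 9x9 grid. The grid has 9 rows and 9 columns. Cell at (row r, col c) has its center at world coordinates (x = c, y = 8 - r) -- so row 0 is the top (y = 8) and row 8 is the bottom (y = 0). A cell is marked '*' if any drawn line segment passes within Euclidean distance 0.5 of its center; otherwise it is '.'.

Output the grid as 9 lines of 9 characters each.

Answer: ....*****
.*******.
.........
.........
.........
.........
.........
.........
.........

Derivation:
Segment 0: (7,7) -> (1,7)
Segment 1: (1,7) -> (7,7)
Segment 2: (7,7) -> (6,7)
Segment 3: (6,7) -> (6,8)
Segment 4: (6,8) -> (8,8)
Segment 5: (8,8) -> (4,8)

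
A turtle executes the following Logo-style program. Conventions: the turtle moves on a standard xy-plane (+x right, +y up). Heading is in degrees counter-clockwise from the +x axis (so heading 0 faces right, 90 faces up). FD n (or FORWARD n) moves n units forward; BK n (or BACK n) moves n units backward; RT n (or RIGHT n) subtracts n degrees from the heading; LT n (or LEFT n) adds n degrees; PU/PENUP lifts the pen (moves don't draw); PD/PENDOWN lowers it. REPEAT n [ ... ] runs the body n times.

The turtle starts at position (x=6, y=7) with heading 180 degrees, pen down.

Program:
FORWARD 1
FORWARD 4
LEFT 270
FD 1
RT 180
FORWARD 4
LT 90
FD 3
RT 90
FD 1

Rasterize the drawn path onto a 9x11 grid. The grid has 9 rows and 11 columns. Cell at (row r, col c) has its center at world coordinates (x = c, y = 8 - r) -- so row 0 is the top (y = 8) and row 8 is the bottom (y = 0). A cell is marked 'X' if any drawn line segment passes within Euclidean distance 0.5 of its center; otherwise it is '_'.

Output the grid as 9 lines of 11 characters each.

Segment 0: (6,7) -> (5,7)
Segment 1: (5,7) -> (1,7)
Segment 2: (1,7) -> (1,8)
Segment 3: (1,8) -> (1,4)
Segment 4: (1,4) -> (4,4)
Segment 5: (4,4) -> (4,3)

Answer: _X_________
_XXXXXX____
_X_________
_X_________
_XXXX______
____X______
___________
___________
___________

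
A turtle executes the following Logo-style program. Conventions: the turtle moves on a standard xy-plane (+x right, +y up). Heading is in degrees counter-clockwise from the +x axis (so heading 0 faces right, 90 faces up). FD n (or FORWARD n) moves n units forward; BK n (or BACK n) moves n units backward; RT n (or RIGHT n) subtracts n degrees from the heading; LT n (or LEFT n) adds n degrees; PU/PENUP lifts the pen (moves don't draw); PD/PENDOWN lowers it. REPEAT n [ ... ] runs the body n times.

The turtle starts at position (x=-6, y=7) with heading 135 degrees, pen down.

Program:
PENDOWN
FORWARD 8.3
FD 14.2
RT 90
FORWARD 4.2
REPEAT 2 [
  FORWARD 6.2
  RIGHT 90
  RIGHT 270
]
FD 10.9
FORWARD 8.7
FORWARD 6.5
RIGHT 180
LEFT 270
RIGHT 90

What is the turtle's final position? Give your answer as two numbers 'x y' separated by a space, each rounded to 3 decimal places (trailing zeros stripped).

Answer: 8.284 53.103

Derivation:
Executing turtle program step by step:
Start: pos=(-6,7), heading=135, pen down
PD: pen down
FD 8.3: (-6,7) -> (-11.869,12.869) [heading=135, draw]
FD 14.2: (-11.869,12.869) -> (-21.91,22.91) [heading=135, draw]
RT 90: heading 135 -> 45
FD 4.2: (-21.91,22.91) -> (-18.94,25.88) [heading=45, draw]
REPEAT 2 [
  -- iteration 1/2 --
  FD 6.2: (-18.94,25.88) -> (-14.556,30.264) [heading=45, draw]
  RT 90: heading 45 -> 315
  RT 270: heading 315 -> 45
  -- iteration 2/2 --
  FD 6.2: (-14.556,30.264) -> (-10.172,34.648) [heading=45, draw]
  RT 90: heading 45 -> 315
  RT 270: heading 315 -> 45
]
FD 10.9: (-10.172,34.648) -> (-2.464,42.355) [heading=45, draw]
FD 8.7: (-2.464,42.355) -> (3.687,48.507) [heading=45, draw]
FD 6.5: (3.687,48.507) -> (8.284,53.103) [heading=45, draw]
RT 180: heading 45 -> 225
LT 270: heading 225 -> 135
RT 90: heading 135 -> 45
Final: pos=(8.284,53.103), heading=45, 8 segment(s) drawn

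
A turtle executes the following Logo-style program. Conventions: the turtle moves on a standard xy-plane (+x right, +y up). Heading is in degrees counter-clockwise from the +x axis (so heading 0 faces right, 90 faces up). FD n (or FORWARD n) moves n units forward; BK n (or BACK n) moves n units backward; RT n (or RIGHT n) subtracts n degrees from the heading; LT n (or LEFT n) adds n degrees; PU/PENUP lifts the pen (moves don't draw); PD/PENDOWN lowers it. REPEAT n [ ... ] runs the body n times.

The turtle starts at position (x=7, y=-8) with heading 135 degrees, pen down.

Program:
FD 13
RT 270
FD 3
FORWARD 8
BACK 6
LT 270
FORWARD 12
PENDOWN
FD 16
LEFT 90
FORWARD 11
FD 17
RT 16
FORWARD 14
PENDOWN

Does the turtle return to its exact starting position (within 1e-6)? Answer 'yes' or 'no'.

Executing turtle program step by step:
Start: pos=(7,-8), heading=135, pen down
FD 13: (7,-8) -> (-2.192,1.192) [heading=135, draw]
RT 270: heading 135 -> 225
FD 3: (-2.192,1.192) -> (-4.314,-0.929) [heading=225, draw]
FD 8: (-4.314,-0.929) -> (-9.971,-6.586) [heading=225, draw]
BK 6: (-9.971,-6.586) -> (-5.728,-2.343) [heading=225, draw]
LT 270: heading 225 -> 135
FD 12: (-5.728,-2.343) -> (-14.213,6.142) [heading=135, draw]
PD: pen down
FD 16: (-14.213,6.142) -> (-25.527,17.456) [heading=135, draw]
LT 90: heading 135 -> 225
FD 11: (-25.527,17.456) -> (-33.305,9.678) [heading=225, draw]
FD 17: (-33.305,9.678) -> (-45.326,-2.343) [heading=225, draw]
RT 16: heading 225 -> 209
FD 14: (-45.326,-2.343) -> (-57.571,-9.13) [heading=209, draw]
PD: pen down
Final: pos=(-57.571,-9.13), heading=209, 9 segment(s) drawn

Start position: (7, -8)
Final position: (-57.571, -9.13)
Distance = 64.58; >= 1e-6 -> NOT closed

Answer: no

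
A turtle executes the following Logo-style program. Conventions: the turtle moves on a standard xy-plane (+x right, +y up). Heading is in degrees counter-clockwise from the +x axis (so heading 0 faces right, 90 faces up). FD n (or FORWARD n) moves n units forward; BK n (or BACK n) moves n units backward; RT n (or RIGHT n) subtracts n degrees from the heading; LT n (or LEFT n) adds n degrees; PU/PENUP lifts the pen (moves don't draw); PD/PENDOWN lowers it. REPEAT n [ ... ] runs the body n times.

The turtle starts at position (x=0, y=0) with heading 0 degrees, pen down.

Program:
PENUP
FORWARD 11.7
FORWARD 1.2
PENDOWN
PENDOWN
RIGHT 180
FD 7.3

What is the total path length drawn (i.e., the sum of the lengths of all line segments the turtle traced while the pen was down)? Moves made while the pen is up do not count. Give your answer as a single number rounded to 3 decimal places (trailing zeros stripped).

Executing turtle program step by step:
Start: pos=(0,0), heading=0, pen down
PU: pen up
FD 11.7: (0,0) -> (11.7,0) [heading=0, move]
FD 1.2: (11.7,0) -> (12.9,0) [heading=0, move]
PD: pen down
PD: pen down
RT 180: heading 0 -> 180
FD 7.3: (12.9,0) -> (5.6,0) [heading=180, draw]
Final: pos=(5.6,0), heading=180, 1 segment(s) drawn

Segment lengths:
  seg 1: (12.9,0) -> (5.6,0), length = 7.3
Total = 7.3

Answer: 7.3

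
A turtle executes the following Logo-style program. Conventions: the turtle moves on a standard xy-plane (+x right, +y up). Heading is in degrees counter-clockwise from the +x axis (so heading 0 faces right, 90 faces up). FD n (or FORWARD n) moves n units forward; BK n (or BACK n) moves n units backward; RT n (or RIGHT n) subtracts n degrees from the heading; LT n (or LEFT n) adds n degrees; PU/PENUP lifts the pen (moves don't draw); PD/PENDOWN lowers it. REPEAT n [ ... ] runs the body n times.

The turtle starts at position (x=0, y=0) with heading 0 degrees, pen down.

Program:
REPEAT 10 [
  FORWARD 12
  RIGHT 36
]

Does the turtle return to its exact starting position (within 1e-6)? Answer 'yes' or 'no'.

Answer: yes

Derivation:
Executing turtle program step by step:
Start: pos=(0,0), heading=0, pen down
REPEAT 10 [
  -- iteration 1/10 --
  FD 12: (0,0) -> (12,0) [heading=0, draw]
  RT 36: heading 0 -> 324
  -- iteration 2/10 --
  FD 12: (12,0) -> (21.708,-7.053) [heading=324, draw]
  RT 36: heading 324 -> 288
  -- iteration 3/10 --
  FD 12: (21.708,-7.053) -> (25.416,-18.466) [heading=288, draw]
  RT 36: heading 288 -> 252
  -- iteration 4/10 --
  FD 12: (25.416,-18.466) -> (21.708,-29.879) [heading=252, draw]
  RT 36: heading 252 -> 216
  -- iteration 5/10 --
  FD 12: (21.708,-29.879) -> (12,-36.932) [heading=216, draw]
  RT 36: heading 216 -> 180
  -- iteration 6/10 --
  FD 12: (12,-36.932) -> (0,-36.932) [heading=180, draw]
  RT 36: heading 180 -> 144
  -- iteration 7/10 --
  FD 12: (0,-36.932) -> (-9.708,-29.879) [heading=144, draw]
  RT 36: heading 144 -> 108
  -- iteration 8/10 --
  FD 12: (-9.708,-29.879) -> (-13.416,-18.466) [heading=108, draw]
  RT 36: heading 108 -> 72
  -- iteration 9/10 --
  FD 12: (-13.416,-18.466) -> (-9.708,-7.053) [heading=72, draw]
  RT 36: heading 72 -> 36
  -- iteration 10/10 --
  FD 12: (-9.708,-7.053) -> (0,0) [heading=36, draw]
  RT 36: heading 36 -> 0
]
Final: pos=(0,0), heading=0, 10 segment(s) drawn

Start position: (0, 0)
Final position: (0, 0)
Distance = 0; < 1e-6 -> CLOSED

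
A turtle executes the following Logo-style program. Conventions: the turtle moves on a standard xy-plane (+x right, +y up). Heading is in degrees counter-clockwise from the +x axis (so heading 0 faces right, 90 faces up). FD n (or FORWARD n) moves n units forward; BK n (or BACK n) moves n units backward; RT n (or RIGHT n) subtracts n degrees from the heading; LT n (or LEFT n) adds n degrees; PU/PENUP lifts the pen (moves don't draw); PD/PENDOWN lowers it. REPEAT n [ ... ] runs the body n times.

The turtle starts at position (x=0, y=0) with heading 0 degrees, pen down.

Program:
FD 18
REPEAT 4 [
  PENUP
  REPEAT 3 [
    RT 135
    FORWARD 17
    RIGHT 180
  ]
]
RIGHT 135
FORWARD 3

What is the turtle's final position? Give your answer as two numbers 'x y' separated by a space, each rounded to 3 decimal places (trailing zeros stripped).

Answer: 37.121 -38.92

Derivation:
Executing turtle program step by step:
Start: pos=(0,0), heading=0, pen down
FD 18: (0,0) -> (18,0) [heading=0, draw]
REPEAT 4 [
  -- iteration 1/4 --
  PU: pen up
  REPEAT 3 [
    -- iteration 1/3 --
    RT 135: heading 0 -> 225
    FD 17: (18,0) -> (5.979,-12.021) [heading=225, move]
    RT 180: heading 225 -> 45
    -- iteration 2/3 --
    RT 135: heading 45 -> 270
    FD 17: (5.979,-12.021) -> (5.979,-29.021) [heading=270, move]
    RT 180: heading 270 -> 90
    -- iteration 3/3 --
    RT 135: heading 90 -> 315
    FD 17: (5.979,-29.021) -> (18,-41.042) [heading=315, move]
    RT 180: heading 315 -> 135
  ]
  -- iteration 2/4 --
  PU: pen up
  REPEAT 3 [
    -- iteration 1/3 --
    RT 135: heading 135 -> 0
    FD 17: (18,-41.042) -> (35,-41.042) [heading=0, move]
    RT 180: heading 0 -> 180
    -- iteration 2/3 --
    RT 135: heading 180 -> 45
    FD 17: (35,-41.042) -> (47.021,-29.021) [heading=45, move]
    RT 180: heading 45 -> 225
    -- iteration 3/3 --
    RT 135: heading 225 -> 90
    FD 17: (47.021,-29.021) -> (47.021,-12.021) [heading=90, move]
    RT 180: heading 90 -> 270
  ]
  -- iteration 3/4 --
  PU: pen up
  REPEAT 3 [
    -- iteration 1/3 --
    RT 135: heading 270 -> 135
    FD 17: (47.021,-12.021) -> (35,0) [heading=135, move]
    RT 180: heading 135 -> 315
    -- iteration 2/3 --
    RT 135: heading 315 -> 180
    FD 17: (35,0) -> (18,0) [heading=180, move]
    RT 180: heading 180 -> 0
    -- iteration 3/3 --
    RT 135: heading 0 -> 225
    FD 17: (18,0) -> (5.979,-12.021) [heading=225, move]
    RT 180: heading 225 -> 45
  ]
  -- iteration 4/4 --
  PU: pen up
  REPEAT 3 [
    -- iteration 1/3 --
    RT 135: heading 45 -> 270
    FD 17: (5.979,-12.021) -> (5.979,-29.021) [heading=270, move]
    RT 180: heading 270 -> 90
    -- iteration 2/3 --
    RT 135: heading 90 -> 315
    FD 17: (5.979,-29.021) -> (18,-41.042) [heading=315, move]
    RT 180: heading 315 -> 135
    -- iteration 3/3 --
    RT 135: heading 135 -> 0
    FD 17: (18,-41.042) -> (35,-41.042) [heading=0, move]
    RT 180: heading 0 -> 180
  ]
]
RT 135: heading 180 -> 45
FD 3: (35,-41.042) -> (37.121,-38.92) [heading=45, move]
Final: pos=(37.121,-38.92), heading=45, 1 segment(s) drawn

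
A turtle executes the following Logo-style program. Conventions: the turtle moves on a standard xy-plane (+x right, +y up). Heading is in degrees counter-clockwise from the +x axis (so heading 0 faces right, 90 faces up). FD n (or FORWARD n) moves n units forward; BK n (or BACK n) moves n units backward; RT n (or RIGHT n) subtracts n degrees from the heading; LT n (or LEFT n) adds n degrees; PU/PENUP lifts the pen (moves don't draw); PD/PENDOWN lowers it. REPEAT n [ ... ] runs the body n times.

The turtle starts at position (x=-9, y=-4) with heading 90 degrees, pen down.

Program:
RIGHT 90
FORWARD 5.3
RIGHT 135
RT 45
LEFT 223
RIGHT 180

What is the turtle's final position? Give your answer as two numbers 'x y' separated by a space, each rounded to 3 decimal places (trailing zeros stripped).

Executing turtle program step by step:
Start: pos=(-9,-4), heading=90, pen down
RT 90: heading 90 -> 0
FD 5.3: (-9,-4) -> (-3.7,-4) [heading=0, draw]
RT 135: heading 0 -> 225
RT 45: heading 225 -> 180
LT 223: heading 180 -> 43
RT 180: heading 43 -> 223
Final: pos=(-3.7,-4), heading=223, 1 segment(s) drawn

Answer: -3.7 -4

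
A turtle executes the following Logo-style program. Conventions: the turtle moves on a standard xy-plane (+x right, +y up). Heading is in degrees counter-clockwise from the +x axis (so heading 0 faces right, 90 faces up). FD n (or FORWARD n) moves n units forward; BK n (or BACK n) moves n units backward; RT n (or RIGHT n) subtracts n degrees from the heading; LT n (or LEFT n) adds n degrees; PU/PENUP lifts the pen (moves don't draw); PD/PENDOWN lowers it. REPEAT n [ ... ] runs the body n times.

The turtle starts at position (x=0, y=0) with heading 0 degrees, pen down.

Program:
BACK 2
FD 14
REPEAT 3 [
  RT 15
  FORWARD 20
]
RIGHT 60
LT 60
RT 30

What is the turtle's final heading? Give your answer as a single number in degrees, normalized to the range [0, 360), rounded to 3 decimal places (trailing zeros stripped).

Answer: 285

Derivation:
Executing turtle program step by step:
Start: pos=(0,0), heading=0, pen down
BK 2: (0,0) -> (-2,0) [heading=0, draw]
FD 14: (-2,0) -> (12,0) [heading=0, draw]
REPEAT 3 [
  -- iteration 1/3 --
  RT 15: heading 0 -> 345
  FD 20: (12,0) -> (31.319,-5.176) [heading=345, draw]
  -- iteration 2/3 --
  RT 15: heading 345 -> 330
  FD 20: (31.319,-5.176) -> (48.639,-15.176) [heading=330, draw]
  -- iteration 3/3 --
  RT 15: heading 330 -> 315
  FD 20: (48.639,-15.176) -> (62.781,-29.319) [heading=315, draw]
]
RT 60: heading 315 -> 255
LT 60: heading 255 -> 315
RT 30: heading 315 -> 285
Final: pos=(62.781,-29.319), heading=285, 5 segment(s) drawn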